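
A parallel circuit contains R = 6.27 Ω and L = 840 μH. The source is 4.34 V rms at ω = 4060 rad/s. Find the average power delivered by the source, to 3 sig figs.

3.00 W

X_L = ωL = 3.41 Ω
Parallel: admittances add. Y = 1/R + 1/(jωL)
Y = (0.159 − j0.293) S
|Y| = 0.334 S → |Z| = 1/|Y| = 3.00 Ω, ∠Z = −∠Y = 61.5°
I = V/|Z| = 1.45 A
P = VI cos φ = 4.34 × 1.45 × cos(61.5°) = 3.00 W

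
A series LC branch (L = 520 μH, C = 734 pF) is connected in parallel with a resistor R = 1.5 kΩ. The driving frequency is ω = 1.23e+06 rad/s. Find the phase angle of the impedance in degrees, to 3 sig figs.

-72.7°

X_L = ωL = 640 Ω
X_C = 1/(ωC) = 1110 Ω
Branch 1: Z₁ = R = 1500 Ω
Branch 2 (series LC): Z₂ = j(X_L − X_C) = −j468 Ω
Parallel: Z = Z₁Z₂/(Z₁+Z₂), |Z| = 447 Ω, ∠Z = -72.7°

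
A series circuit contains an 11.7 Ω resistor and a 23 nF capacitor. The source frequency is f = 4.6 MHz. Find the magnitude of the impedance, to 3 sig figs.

ω = 2πf = 2.89e+07 rad/s
X_C = 1/(ωC) = 1.50 Ω
Z = 11.7 − j1.50 Ω
|Z| = √(11.7² + 1.50²) = 11.8 Ω

11.8 Ω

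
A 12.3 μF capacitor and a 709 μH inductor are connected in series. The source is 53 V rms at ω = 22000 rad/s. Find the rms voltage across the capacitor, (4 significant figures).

X_L = ωL = 15.60 Ω
X_C = 1/(ωC) = 3.695 Ω
Net reactance X = X_L − X_C = 11.90 Ω
Z = j11.90 Ω
|Z| = √(0² + 11.90²) = 11.90 Ω
I = V/|Z| = 4.453 A
V_C = I·|Z_C| = 4.453 × 3.695 = 16.46 V

16.46 V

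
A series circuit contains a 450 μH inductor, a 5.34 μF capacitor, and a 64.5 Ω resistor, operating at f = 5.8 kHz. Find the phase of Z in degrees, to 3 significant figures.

9.90°

ω = 2πf = 36440 rad/s
X_L = ωL = 16.4 Ω
X_C = 1/(ωC) = 5.14 Ω
Net reactance X = X_L − X_C = 11.3 Ω
Z = 64.5 + j11.3 Ω
|Z| = √(64.5² + 11.3²) = 65.5 Ω
∠Z = arctan(11.3/64.5) = 9.90°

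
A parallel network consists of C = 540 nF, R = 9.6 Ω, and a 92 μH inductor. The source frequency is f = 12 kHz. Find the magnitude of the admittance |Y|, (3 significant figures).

147 mS

ω = 2πf = 75400 rad/s
X_L = ωL = 6.94 Ω
X_C = 1/(ωC) = 24.6 Ω
Parallel: admittances add. Y = 1/R + 1/(jωL) + jωC
Y = (0.104 − j0.103) S
|Y| = 0.147 S → |Z| = 1/|Y| = 6.81 Ω, ∠Z = −∠Y = 44.8°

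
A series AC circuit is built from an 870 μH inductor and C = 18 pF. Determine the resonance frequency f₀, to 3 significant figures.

ω₀ = 1/√(LC) = 1/√(0.00087 × 1.8e-11) = 7.991e+06 rad/s
f₀ = ω₀/(2π) = 1.27 MHz

1.27 MHz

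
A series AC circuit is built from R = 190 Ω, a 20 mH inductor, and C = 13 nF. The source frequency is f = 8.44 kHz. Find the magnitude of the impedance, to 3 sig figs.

434 Ω

ω = 2πf = 53030 rad/s
X_L = ωL = 1060 Ω
X_C = 1/(ωC) = 1450 Ω
Net reactance X = X_L − X_C = -390 Ω
Z = 190 − j390 Ω
|Z| = √(190² + 390²) = 434 Ω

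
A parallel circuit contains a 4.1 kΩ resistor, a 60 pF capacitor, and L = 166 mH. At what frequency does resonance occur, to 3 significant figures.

ω₀ = 1/√(LC) = 1/√(0.166 × 6e-11) = 316900 rad/s
f₀ = ω₀/(2π) = 50.4 kHz

50.4 kHz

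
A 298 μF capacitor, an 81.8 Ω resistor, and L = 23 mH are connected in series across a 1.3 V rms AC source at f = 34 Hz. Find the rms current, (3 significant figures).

15.8 mA

ω = 2πf = 213.6 rad/s
X_L = ωL = 4.91 Ω
X_C = 1/(ωC) = 15.7 Ω
Net reactance X = X_L − X_C = -10.8 Ω
Z = 81.8 − j10.8 Ω
|Z| = √(81.8² + 10.8²) = 82.5 Ω
I = V/|Z| = 1.3/82.5 = 15.8 mA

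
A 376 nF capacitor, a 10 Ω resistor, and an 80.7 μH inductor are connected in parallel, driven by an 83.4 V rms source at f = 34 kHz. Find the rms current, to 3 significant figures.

8.55 A

ω = 2πf = 213600 rad/s
X_L = ωL = 17.2 Ω
X_C = 1/(ωC) = 12.4 Ω
Parallel: admittances add. Y = 1/R + 1/(jωL) + jωC
Y = (0.100 + j0.0223) S
|Y| = 0.102 S → |Z| = 1/|Y| = 9.76 Ω, ∠Z = −∠Y = -12.6°
I = V/|Z| = 83.4/9.76 = 8.55 A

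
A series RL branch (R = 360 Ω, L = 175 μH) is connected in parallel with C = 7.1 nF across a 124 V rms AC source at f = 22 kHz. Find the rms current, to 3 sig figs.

ω = 2πf = 138200 rad/s
X_L = ωL = 24.2 Ω
X_C = 1/(ωC) = 1020 Ω
Branch 1 (R+jX_L): Z₁ = 360 + j24.2 Ω, |Z₁| = 361 Ω
Branch 2 (−jX_C): Z₂ = −j1020 Ω
Parallel: Z = Z₁Z₂/(Z₁+Z₂), |Z| = 348 Ω, ∠Z = -16.1°
I = V/|Z| = 124/348 = 357 mA

357 mA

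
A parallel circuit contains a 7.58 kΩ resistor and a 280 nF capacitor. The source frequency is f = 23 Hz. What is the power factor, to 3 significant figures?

ω = 2πf = 144.5 rad/s
X_C = 1/(ωC) = 24700 Ω
Parallel: admittances add. Y = 1/R + jωC
Y = (0.000132 + j4.05e-05) S
|Y| = 0.000138 S → |Z| = 1/|Y| = 7250 Ω, ∠Z = −∠Y = -17.1°
cos φ = cos(-17.1°) = 0.956

0.956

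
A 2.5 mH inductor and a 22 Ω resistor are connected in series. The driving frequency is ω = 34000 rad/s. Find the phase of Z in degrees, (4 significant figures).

75.49°

X_L = ωL = 85.00 Ω
Z = 22.00 + j85.00 Ω
|Z| = √(22.00² + 85.00²) = 87.80 Ω
∠Z = arctan(85.00/22.00) = 75.49°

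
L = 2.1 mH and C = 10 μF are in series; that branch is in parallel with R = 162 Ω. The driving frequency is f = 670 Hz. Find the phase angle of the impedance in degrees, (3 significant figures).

-84.7°

ω = 2πf = 4210 rad/s
X_L = ωL = 8.84 Ω
X_C = 1/(ωC) = 23.8 Ω
Branch 1: Z₁ = R = 162 Ω
Branch 2 (series LC): Z₂ = j(X_L − X_C) = −j14.9 Ω
Parallel: Z = Z₁Z₂/(Z₁+Z₂), |Z| = 14.9 Ω, ∠Z = -84.7°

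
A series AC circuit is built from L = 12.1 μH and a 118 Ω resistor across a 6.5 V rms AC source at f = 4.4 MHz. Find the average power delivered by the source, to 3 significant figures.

ω = 2πf = 2.765e+07 rad/s
X_L = ωL = 335 Ω
Z = 118 + j335 Ω
|Z| = √(118² + 335²) = 355 Ω
∠Z = arctan(335/118) = 70.6°
I = V/|Z| = 18.3 mA
P = VI cos φ = 6.5 × 0.0183 × cos(70.6°) = 39.6 mW

39.6 mW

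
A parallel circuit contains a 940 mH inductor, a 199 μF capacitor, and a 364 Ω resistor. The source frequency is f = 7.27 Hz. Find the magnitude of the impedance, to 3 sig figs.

69.1 Ω

ω = 2πf = 45.68 rad/s
X_L = ωL = 42.9 Ω
X_C = 1/(ωC) = 110 Ω
Parallel: admittances add. Y = 1/R + 1/(jωL) + jωC
Y = (0.00275 − j0.0142) S
|Y| = 0.0145 S → |Z| = 1/|Y| = 69.1 Ω, ∠Z = −∠Y = 79.0°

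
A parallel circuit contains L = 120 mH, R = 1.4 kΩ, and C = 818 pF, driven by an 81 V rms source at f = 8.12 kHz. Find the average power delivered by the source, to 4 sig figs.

ω = 2πf = 51020 rad/s
X_L = ωL = 6122 Ω
X_C = 1/(ωC) = 23960 Ω
Parallel: admittances add. Y = 1/R + 1/(jωL) + jωC
Y = (0.0007143 − j0.0001216) S
|Y| = 0.0007246 S → |Z| = 1/|Y| = 1380 Ω, ∠Z = −∠Y = 9.662°
I = V/|Z| = 58.69 mA
P = VI cos φ = 81 × 0.05869 × cos(9.662°) = 4.686 W

4.686 W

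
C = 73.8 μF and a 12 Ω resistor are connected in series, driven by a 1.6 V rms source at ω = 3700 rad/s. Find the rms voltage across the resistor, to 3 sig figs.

1.53 V

X_C = 1/(ωC) = 3.66 Ω
Z = 12.0 − j3.66 Ω
|Z| = √(12.0² + 3.66²) = 12.5 Ω
I = V/|Z| = 128 mA
V_R = I·|Z_R| = 0.128 × 12.0 = 1.53 V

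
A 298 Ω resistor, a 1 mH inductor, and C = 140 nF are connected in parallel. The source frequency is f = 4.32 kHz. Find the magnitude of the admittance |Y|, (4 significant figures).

33.21 mS

ω = 2πf = 27140 rad/s
X_L = ωL = 27.14 Ω
X_C = 1/(ωC) = 263.2 Ω
Parallel: admittances add. Y = 1/R + 1/(jωL) + jωC
Y = (0.003356 − j0.03304) S
|Y| = 0.03321 S → |Z| = 1/|Y| = 30.11 Ω, ∠Z = −∠Y = 84.20°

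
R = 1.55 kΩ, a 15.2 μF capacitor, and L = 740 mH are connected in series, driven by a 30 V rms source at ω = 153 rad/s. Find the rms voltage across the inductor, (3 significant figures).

X_L = ωL = 113 Ω
X_C = 1/(ωC) = 430 Ω
Net reactance X = X_L − X_C = -317 Ω
Z = 1550 − j317 Ω
|Z| = √(1550² + 317²) = 1580 Ω
I = V/|Z| = 19.0 mA
V_L = I·|Z_L| = 0.0190 × 113 = 2.15 V

2.15 V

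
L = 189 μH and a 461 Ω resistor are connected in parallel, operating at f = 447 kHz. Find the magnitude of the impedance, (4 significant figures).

348.1 Ω

ω = 2πf = 2.809e+06 rad/s
X_L = ωL = 530.8 Ω
Parallel: admittances add. Y = 1/R + 1/(jωL)
Y = (0.002169 − j0.001884) S
|Y| = 0.002873 S → |Z| = 1/|Y| = 348.1 Ω, ∠Z = −∠Y = 40.97°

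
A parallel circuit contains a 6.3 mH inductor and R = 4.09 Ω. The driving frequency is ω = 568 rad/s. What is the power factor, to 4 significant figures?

X_L = ωL = 3.578 Ω
Parallel: admittances add. Y = 1/R + 1/(jωL)
Y = (0.2445 − j0.2795) S
|Y| = 0.3713 S → |Z| = 1/|Y| = 2.693 Ω, ∠Z = −∠Y = 48.82°
cos φ = cos(48.82°) = 0.6585

0.6585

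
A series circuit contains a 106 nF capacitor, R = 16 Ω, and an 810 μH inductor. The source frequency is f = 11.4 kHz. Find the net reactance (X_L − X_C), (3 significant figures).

ω = 2πf = 71630 rad/s
X_L = ωL = 58.0 Ω
X_C = 1/(ωC) = 132 Ω
X = 58.0 − 132 = -73.7 Ω

-73.7 Ω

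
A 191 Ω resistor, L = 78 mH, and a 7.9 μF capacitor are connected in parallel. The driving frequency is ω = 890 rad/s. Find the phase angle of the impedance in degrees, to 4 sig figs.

54.63°

X_L = ωL = 69.42 Ω
X_C = 1/(ωC) = 142.2 Ω
Parallel: admittances add. Y = 1/R + 1/(jωL) + jωC
Y = (0.005236 − j0.007374) S
|Y| = 0.009044 S → |Z| = 1/|Y| = 110.6 Ω, ∠Z = −∠Y = 54.63°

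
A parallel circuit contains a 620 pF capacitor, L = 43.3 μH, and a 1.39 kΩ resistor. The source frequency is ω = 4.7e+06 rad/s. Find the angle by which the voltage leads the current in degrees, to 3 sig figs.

70.2°

X_L = ωL = 204 Ω
X_C = 1/(ωC) = 343 Ω
Parallel: admittances add. Y = 1/R + 1/(jωL) + jωC
Y = (0.000719 − j0.00200) S
|Y| = 0.00213 S → |Z| = 1/|Y| = 471 Ω, ∠Z = −∠Y = 70.2°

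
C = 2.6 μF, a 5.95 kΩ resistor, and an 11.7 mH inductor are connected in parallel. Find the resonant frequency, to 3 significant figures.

913 Hz

ω₀ = 1/√(LC) = 1/√(0.0117 × 2.6e-06) = 5734 rad/s
f₀ = ω₀/(2π) = 913 Hz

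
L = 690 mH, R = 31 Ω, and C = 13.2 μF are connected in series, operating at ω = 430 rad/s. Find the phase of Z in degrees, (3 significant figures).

75.6°

X_L = ωL = 297 Ω
X_C = 1/(ωC) = 176 Ω
Net reactance X = X_L − X_C = 121 Ω
Z = 31.0 + j121 Ω
|Z| = √(31.0² + 121²) = 124 Ω
∠Z = arctan(121/31.0) = 75.6°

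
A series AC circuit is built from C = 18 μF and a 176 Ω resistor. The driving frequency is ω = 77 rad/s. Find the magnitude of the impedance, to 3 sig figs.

743 Ω

X_C = 1/(ωC) = 722 Ω
Z = 176 − j722 Ω
|Z| = √(176² + 722²) = 743 Ω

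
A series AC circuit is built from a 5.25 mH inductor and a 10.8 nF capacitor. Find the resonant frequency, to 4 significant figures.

ω₀ = 1/√(LC) = 1/√(0.00525 × 1.08e-08) = 132800 rad/s
f₀ = ω₀/(2π) = 21.14 kHz

21.14 kHz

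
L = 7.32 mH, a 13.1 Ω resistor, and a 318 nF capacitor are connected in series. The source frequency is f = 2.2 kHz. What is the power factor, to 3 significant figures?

0.103

ω = 2πf = 13820 rad/s
X_L = ωL = 101 Ω
X_C = 1/(ωC) = 227 Ω
Net reactance X = X_L − X_C = -126 Ω
Z = 13.1 − j126 Ω
|Z| = √(13.1² + 126²) = 127 Ω
∠Z = arctan(-126/13.1) = -84.1°
cos φ = cos(-84.1°) = 0.103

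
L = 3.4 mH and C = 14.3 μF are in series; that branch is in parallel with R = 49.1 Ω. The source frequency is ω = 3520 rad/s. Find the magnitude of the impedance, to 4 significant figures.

X_L = ωL = 11.97 Ω
X_C = 1/(ωC) = 19.87 Ω
Branch 1: Z₁ = R = 49.10 Ω
Branch 2 (series LC): Z₂ = j(X_L − X_C) = −j7.898 Ω
Parallel: Z = Z₁Z₂/(Z₁+Z₂), |Z| = 7.798 Ω, ∠Z = -80.86°

7.798 Ω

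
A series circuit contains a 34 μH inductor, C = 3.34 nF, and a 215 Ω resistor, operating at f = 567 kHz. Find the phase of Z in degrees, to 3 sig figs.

9.79°

ω = 2πf = 3.563e+06 rad/s
X_L = ωL = 121 Ω
X_C = 1/(ωC) = 84.0 Ω
Net reactance X = X_L − X_C = 37.1 Ω
Z = 215 + j37.1 Ω
|Z| = √(215² + 37.1²) = 218 Ω
∠Z = arctan(37.1/215) = 9.79°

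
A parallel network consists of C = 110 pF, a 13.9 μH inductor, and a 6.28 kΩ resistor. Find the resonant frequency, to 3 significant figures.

4.07 MHz

ω₀ = 1/√(LC) = 1/√(1.39e-05 × 1.1e-10) = 2.557e+07 rad/s
f₀ = ω₀/(2π) = 4.07 MHz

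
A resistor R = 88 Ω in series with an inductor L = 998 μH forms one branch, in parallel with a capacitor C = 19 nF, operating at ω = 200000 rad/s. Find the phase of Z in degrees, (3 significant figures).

X_L = ωL = 200 Ω
X_C = 1/(ωC) = 263 Ω
Branch 1 (R+jX_L): Z₁ = 88.0 + j200 Ω, |Z₁| = 218 Ω
Branch 2 (−jX_C): Z₂ = −j263 Ω
Parallel: Z = Z₁Z₂/(Z₁+Z₂), |Z| = 529 Ω, ∠Z = 12.0°

12.0°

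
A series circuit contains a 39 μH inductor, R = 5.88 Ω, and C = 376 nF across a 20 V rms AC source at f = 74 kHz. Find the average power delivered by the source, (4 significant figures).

12.47 W

ω = 2πf = 465000 rad/s
X_L = ωL = 18.13 Ω
X_C = 1/(ωC) = 5.720 Ω
Net reactance X = X_L − X_C = 12.41 Ω
Z = 5.880 + j12.41 Ω
|Z| = √(5.880² + 12.41²) = 13.74 Ω
∠Z = arctan(12.41/5.880) = 64.65°
I = V/|Z| = 1.456 A
P = VI cos φ = 20 × 1.456 × cos(64.65°) = 12.47 W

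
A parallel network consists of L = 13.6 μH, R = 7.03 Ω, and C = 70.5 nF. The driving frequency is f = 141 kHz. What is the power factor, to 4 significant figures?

0.9897

ω = 2πf = 885900 rad/s
X_L = ωL = 12.05 Ω
X_C = 1/(ωC) = 16.01 Ω
Parallel: admittances add. Y = 1/R + 1/(jωL) + jωC
Y = (0.1422 − j0.02054) S
|Y| = 0.1437 S → |Z| = 1/|Y| = 6.958 Ω, ∠Z = −∠Y = 8.216°
cos φ = cos(8.216°) = 0.9897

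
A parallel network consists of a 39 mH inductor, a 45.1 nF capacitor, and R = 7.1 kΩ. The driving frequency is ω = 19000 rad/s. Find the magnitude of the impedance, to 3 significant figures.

X_L = ωL = 741 Ω
X_C = 1/(ωC) = 1170 Ω
Parallel: admittances add. Y = 1/R + 1/(jωL) + jωC
Y = (0.000141 − j0.000493) S
|Y| = 0.000512 S → |Z| = 1/|Y| = 1950 Ω, ∠Z = −∠Y = 74.0°

1950 Ω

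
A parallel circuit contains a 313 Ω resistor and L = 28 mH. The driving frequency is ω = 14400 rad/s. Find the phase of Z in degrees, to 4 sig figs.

X_L = ωL = 403.2 Ω
Parallel: admittances add. Y = 1/R + 1/(jωL)
Y = (0.003195 − j0.002480) S
|Y| = 0.004045 S → |Z| = 1/|Y| = 247.2 Ω, ∠Z = −∠Y = 37.82°

37.82°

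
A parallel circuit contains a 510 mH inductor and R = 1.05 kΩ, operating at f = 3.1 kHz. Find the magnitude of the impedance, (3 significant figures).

1040 Ω

ω = 2πf = 19480 rad/s
X_L = ωL = 9930 Ω
Parallel: admittances add. Y = 1/R + 1/(jωL)
Y = (0.000952 − j0.000101) S
|Y| = 0.000958 S → |Z| = 1/|Y| = 1040 Ω, ∠Z = −∠Y = 6.03°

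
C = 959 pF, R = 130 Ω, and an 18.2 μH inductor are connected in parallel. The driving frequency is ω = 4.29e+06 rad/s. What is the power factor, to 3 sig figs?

X_L = ωL = 78.1 Ω
X_C = 1/(ωC) = 243 Ω
Parallel: admittances add. Y = 1/R + 1/(jωL) + jωC
Y = (0.00769 − j0.00869) S
|Y| = 0.0116 S → |Z| = 1/|Y| = 86.1 Ω, ∠Z = −∠Y = 48.5°
cos φ = cos(48.5°) = 0.663

0.663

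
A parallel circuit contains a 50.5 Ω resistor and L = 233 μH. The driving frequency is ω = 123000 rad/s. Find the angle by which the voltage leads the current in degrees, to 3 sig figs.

60.4°

X_L = ωL = 28.7 Ω
Parallel: admittances add. Y = 1/R + 1/(jωL)
Y = (0.0198 − j0.0349) S
|Y| = 0.0401 S → |Z| = 1/|Y| = 24.9 Ω, ∠Z = −∠Y = 60.4°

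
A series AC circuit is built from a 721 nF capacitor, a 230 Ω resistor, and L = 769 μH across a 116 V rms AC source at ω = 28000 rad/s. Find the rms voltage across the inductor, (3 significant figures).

10.8 V

X_L = ωL = 21.5 Ω
X_C = 1/(ωC) = 49.5 Ω
Net reactance X = X_L − X_C = -28.0 Ω
Z = 230 − j28.0 Ω
|Z| = √(230² + 28.0²) = 232 Ω
I = V/|Z| = 501 mA
V_L = I·|Z_L| = 0.501 × 21.5 = 10.8 V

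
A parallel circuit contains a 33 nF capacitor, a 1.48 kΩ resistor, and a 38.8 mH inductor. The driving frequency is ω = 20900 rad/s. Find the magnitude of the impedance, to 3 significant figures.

1150 Ω

X_L = ωL = 811 Ω
X_C = 1/(ωC) = 1450 Ω
Parallel: admittances add. Y = 1/R + 1/(jωL) + jωC
Y = (0.000676 − j0.000543) S
|Y| = 0.000867 S → |Z| = 1/|Y| = 1150 Ω, ∠Z = −∠Y = 38.8°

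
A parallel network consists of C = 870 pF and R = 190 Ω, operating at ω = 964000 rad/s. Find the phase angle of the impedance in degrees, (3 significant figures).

-9.05°

X_C = 1/(ωC) = 1190 Ω
Parallel: admittances add. Y = 1/R + jωC
Y = (0.00526 + j0.000839) S
|Y| = 0.00533 S → |Z| = 1/|Y| = 188 Ω, ∠Z = −∠Y = -9.05°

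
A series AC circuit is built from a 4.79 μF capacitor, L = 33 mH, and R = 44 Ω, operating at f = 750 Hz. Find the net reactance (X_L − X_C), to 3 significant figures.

ω = 2πf = 4712 rad/s
X_L = ωL = 156 Ω
X_C = 1/(ωC) = 44.3 Ω
X = 156 − 44.3 = 111 Ω

111 Ω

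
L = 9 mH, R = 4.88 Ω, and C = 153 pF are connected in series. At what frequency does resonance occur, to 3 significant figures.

ω₀ = 1/√(LC) = 1/√(0.009 × 1.53e-10) = 852200 rad/s
f₀ = ω₀/(2π) = 136 kHz

136 kHz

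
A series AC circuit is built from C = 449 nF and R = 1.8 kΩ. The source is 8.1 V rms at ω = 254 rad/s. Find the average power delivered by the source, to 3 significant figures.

X_C = 1/(ωC) = 8770 Ω
Z = 1800 − j8770 Ω
|Z| = √(1800² + 8770²) = 8950 Ω
∠Z = arctan(-8770/1800) = -78.4°
I = V/|Z| = 905 μA
P = VI cos φ = 8.1 × 0.000905 × cos(-78.4°) = 1.47 mW

1.47 mW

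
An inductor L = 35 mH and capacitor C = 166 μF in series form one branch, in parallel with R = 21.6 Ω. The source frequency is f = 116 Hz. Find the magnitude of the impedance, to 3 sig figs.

13.5 Ω

ω = 2πf = 728.8 rad/s
X_L = ωL = 25.5 Ω
X_C = 1/(ωC) = 8.27 Ω
Branch 1: Z₁ = R = 21.6 Ω
Branch 2 (series LC): Z₂ = j(X_L − X_C) = j17.2 Ω
Parallel: Z = Z₁Z₂/(Z₁+Z₂), |Z| = 13.5 Ω, ∠Z = 51.4°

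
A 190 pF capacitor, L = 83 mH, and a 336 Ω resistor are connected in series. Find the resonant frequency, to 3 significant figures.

40.1 kHz

ω₀ = 1/√(LC) = 1/√(0.083 × 1.9e-10) = 251800 rad/s
f₀ = ω₀/(2π) = 40.1 kHz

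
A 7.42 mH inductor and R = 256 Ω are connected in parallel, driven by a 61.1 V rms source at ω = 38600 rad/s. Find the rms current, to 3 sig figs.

X_L = ωL = 286 Ω
Parallel: admittances add. Y = 1/R + 1/(jωL)
Y = (0.00391 − j0.00349) S
|Y| = 0.00524 S → |Z| = 1/|Y| = 191 Ω, ∠Z = −∠Y = 41.8°
I = V/|Z| = 61.1/191 = 320 mA

320 mA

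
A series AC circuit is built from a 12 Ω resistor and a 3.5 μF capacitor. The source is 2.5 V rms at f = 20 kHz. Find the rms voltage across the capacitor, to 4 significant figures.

0.4654 V

ω = 2πf = 125700 rad/s
X_C = 1/(ωC) = 2.274 Ω
Z = 12.00 − j2.274 Ω
|Z| = √(12.00² + 2.274²) = 12.21 Ω
I = V/|Z| = 204.7 mA
V_C = I·|Z_C| = 0.2047 × 2.274 = 0.4654 V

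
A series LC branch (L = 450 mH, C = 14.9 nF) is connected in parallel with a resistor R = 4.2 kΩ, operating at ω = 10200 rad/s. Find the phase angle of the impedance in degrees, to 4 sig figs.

X_L = ωL = 4590 Ω
X_C = 1/(ωC) = 6580 Ω
Branch 1: Z₁ = R = 4200 Ω
Branch 2 (series LC): Z₂ = j(X_L − X_C) = −j1990 Ω
Parallel: Z = Z₁Z₂/(Z₁+Z₂), |Z| = 1798 Ω, ∠Z = -64.65°

-64.65°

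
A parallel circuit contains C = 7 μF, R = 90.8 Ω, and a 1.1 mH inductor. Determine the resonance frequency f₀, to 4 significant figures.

ω₀ = 1/√(LC) = 1/√(0.0011 × 7e-06) = 11400 rad/s
f₀ = ω₀/(2π) = 1.814 kHz

1.814 kHz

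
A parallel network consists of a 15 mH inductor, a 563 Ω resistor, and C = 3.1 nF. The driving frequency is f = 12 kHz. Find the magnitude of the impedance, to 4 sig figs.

528.7 Ω

ω = 2πf = 75400 rad/s
X_L = ωL = 1131 Ω
X_C = 1/(ωC) = 4278 Ω
Parallel: admittances add. Y = 1/R + 1/(jωL) + jωC
Y = (0.001776 − j0.0006505) S
|Y| = 0.001892 S → |Z| = 1/|Y| = 528.7 Ω, ∠Z = −∠Y = 20.11°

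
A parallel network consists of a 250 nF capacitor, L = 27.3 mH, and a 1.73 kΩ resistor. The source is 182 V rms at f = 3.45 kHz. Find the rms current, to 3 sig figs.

ω = 2πf = 21680 rad/s
X_L = ωL = 592 Ω
X_C = 1/(ωC) = 185 Ω
Parallel: admittances add. Y = 1/R + 1/(jωL) + jωC
Y = (0.000578 + j0.00373) S
|Y| = 0.00377 S → |Z| = 1/|Y| = 265 Ω, ∠Z = −∠Y = -81.2°
I = V/|Z| = 182/265 = 687 mA

687 mA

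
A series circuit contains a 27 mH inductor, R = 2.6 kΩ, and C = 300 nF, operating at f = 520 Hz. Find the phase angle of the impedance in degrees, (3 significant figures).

ω = 2πf = 3267 rad/s
X_L = ωL = 88.2 Ω
X_C = 1/(ωC) = 1020 Ω
Net reactance X = X_L − X_C = -932 Ω
Z = 2600 − j932 Ω
|Z| = √(2600² + 932²) = 2760 Ω
∠Z = arctan(-932/2600) = -19.7°

-19.7°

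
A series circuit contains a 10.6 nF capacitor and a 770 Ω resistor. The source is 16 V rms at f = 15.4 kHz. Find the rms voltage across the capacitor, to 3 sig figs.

12.6 V

ω = 2πf = 96760 rad/s
X_C = 1/(ωC) = 975 Ω
Z = 770 − j975 Ω
|Z| = √(770² + 975²) = 1240 Ω
I = V/|Z| = 12.9 mA
V_C = I·|Z_C| = 0.0129 × 975 = 12.6 V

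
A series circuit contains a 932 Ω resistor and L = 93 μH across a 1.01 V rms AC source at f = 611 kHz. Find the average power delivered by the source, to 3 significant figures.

ω = 2πf = 3.839e+06 rad/s
X_L = ωL = 357 Ω
Z = 932 + j357 Ω
|Z| = √(932² + 357²) = 998 Ω
∠Z = arctan(357/932) = 21.0°
I = V/|Z| = 1.01 mA
P = VI cos φ = 1.01 × 0.00101 × cos(21.0°) = 954 μW

954 μW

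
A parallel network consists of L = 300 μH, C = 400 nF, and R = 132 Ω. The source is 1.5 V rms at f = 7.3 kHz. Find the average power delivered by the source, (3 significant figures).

ω = 2πf = 45870 rad/s
X_L = ωL = 13.8 Ω
X_C = 1/(ωC) = 54.5 Ω
Parallel: admittances add. Y = 1/R + 1/(jωL) + jωC
Y = (0.00758 − j0.0543) S
|Y| = 0.0549 S → |Z| = 1/|Y| = 18.2 Ω, ∠Z = −∠Y = 82.1°
I = V/|Z| = 82.3 mA
P = VI cos φ = 1.5 × 0.0823 × cos(82.1°) = 17.0 mW

17.0 mW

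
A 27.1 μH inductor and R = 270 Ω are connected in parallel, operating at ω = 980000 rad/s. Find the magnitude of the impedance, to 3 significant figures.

26.4 Ω

X_L = ωL = 26.6 Ω
Parallel: admittances add. Y = 1/R + 1/(jωL)
Y = (0.00370 − j0.0377) S
|Y| = 0.0378 S → |Z| = 1/|Y| = 26.4 Ω, ∠Z = −∠Y = 84.4°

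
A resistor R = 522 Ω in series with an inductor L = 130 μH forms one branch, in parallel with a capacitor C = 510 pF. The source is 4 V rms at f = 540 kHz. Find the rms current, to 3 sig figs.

ω = 2πf = 3.393e+06 rad/s
X_L = ωL = 441 Ω
X_C = 1/(ωC) = 578 Ω
Branch 1 (R+jX_L): Z₁ = 522 + j441 Ω, |Z₁| = 683 Ω
Branch 2 (−jX_C): Z₂ = −j578 Ω
Parallel: Z = Z₁Z₂/(Z₁+Z₂), |Z| = 732 Ω, ∠Z = -35.1°
I = V/|Z| = 4/732 = 5.47 mA

5.47 mA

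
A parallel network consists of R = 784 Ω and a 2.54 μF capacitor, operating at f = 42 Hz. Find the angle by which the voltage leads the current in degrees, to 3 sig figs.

-27.7°

ω = 2πf = 263.9 rad/s
X_C = 1/(ωC) = 1490 Ω
Parallel: admittances add. Y = 1/R + jωC
Y = (0.00128 + j0.000670) S
|Y| = 0.00144 S → |Z| = 1/|Y| = 694 Ω, ∠Z = −∠Y = -27.7°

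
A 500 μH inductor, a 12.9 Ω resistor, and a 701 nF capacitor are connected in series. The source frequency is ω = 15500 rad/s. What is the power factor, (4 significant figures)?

0.1513

X_L = ωL = 7.750 Ω
X_C = 1/(ωC) = 92.03 Ω
Net reactance X = X_L − X_C = -84.28 Ω
Z = 12.90 − j84.28 Ω
|Z| = √(12.90² + 84.28²) = 85.27 Ω
∠Z = arctan(-84.28/12.90) = -81.30°
cos φ = cos(-81.30°) = 0.1513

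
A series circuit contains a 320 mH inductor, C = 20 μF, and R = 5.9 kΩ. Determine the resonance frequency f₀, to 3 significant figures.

ω₀ = 1/√(LC) = 1/√(0.32 × 2e-05) = 395.3 rad/s
f₀ = ω₀/(2π) = 62.9 Hz

62.9 Hz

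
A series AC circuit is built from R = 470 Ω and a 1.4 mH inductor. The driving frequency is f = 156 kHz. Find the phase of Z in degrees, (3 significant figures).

ω = 2πf = 980200 rad/s
X_L = ωL = 1370 Ω
Z = 470 + j1370 Ω
|Z| = √(470² + 1370²) = 1450 Ω
∠Z = arctan(1370/470) = 71.1°

71.1°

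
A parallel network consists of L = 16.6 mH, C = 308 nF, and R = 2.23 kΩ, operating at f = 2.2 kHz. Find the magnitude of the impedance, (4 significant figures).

2176 Ω

ω = 2πf = 13820 rad/s
X_L = ωL = 229.5 Ω
X_C = 1/(ωC) = 234.9 Ω
Parallel: admittances add. Y = 1/R + 1/(jωL) + jωC
Y = (0.0004484 − j0.0001005) S
|Y| = 0.0004596 S → |Z| = 1/|Y| = 2176 Ω, ∠Z = −∠Y = 12.64°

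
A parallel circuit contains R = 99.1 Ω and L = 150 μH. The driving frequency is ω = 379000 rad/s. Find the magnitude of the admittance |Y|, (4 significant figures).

X_L = ωL = 56.85 Ω
Parallel: admittances add. Y = 1/R + 1/(jωL)
Y = (0.01009 − j0.01759) S
|Y| = 0.02028 S → |Z| = 1/|Y| = 49.31 Ω, ∠Z = −∠Y = 60.16°

20.28 mS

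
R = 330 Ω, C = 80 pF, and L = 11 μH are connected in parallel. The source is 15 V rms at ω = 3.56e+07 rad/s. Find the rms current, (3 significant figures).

X_L = ωL = 392 Ω
X_C = 1/(ωC) = 351 Ω
Parallel: admittances add. Y = 1/R + 1/(jωL) + jωC
Y = (0.00303 + j0.000294) S
|Y| = 0.00304 S → |Z| = 1/|Y| = 328 Ω, ∠Z = −∠Y = -5.55°
I = V/|Z| = 15/328 = 45.7 mA

45.7 mA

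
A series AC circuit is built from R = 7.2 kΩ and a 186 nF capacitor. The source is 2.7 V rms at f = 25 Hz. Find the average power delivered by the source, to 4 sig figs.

42.91 μW

ω = 2πf = 157.1 rad/s
X_C = 1/(ωC) = 34230 Ω
Z = 7200 − j34230 Ω
|Z| = √(7200² + 34230²) = 34980 Ω
∠Z = arctan(-34230/7200) = -78.12°
I = V/|Z| = 77.20 μA
P = VI cos φ = 2.7 × 7.72e-05 × cos(-78.12°) = 42.91 μW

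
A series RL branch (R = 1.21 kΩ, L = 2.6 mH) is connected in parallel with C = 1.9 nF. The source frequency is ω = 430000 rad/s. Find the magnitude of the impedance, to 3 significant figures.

1660 Ω

X_L = ωL = 1120 Ω
X_C = 1/(ωC) = 1220 Ω
Branch 1 (R+jX_L): Z₁ = 1210 + j1120 Ω, |Z₁| = 1650 Ω
Branch 2 (−jX_C): Z₂ = −j1220 Ω
Parallel: Z = Z₁Z₂/(Z₁+Z₂), |Z| = 1660 Ω, ∠Z = -42.3°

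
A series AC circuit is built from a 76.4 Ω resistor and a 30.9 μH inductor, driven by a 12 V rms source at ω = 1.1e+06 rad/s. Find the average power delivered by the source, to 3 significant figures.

1.57 W

X_L = ωL = 34.0 Ω
Z = 76.4 + j34.0 Ω
|Z| = √(76.4² + 34.0²) = 83.6 Ω
∠Z = arctan(34.0/76.4) = 24.0°
I = V/|Z| = 144 mA
P = VI cos φ = 12 × 0.144 × cos(24.0°) = 1.57 W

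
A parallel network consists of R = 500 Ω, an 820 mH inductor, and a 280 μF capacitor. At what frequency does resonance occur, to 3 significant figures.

10.5 Hz

ω₀ = 1/√(LC) = 1/√(0.82 × 0.00028) = 66.00 rad/s
f₀ = ω₀/(2π) = 10.5 Hz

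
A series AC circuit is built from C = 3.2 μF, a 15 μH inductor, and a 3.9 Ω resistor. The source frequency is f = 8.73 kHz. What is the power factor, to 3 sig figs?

0.625

ω = 2πf = 54850 rad/s
X_L = ωL = 0.823 Ω
X_C = 1/(ωC) = 5.70 Ω
Net reactance X = X_L − X_C = -4.87 Ω
Z = 3.90 − j4.87 Ω
|Z| = √(3.90² + 4.87²) = 6.24 Ω
∠Z = arctan(-4.87/3.90) = -51.3°
cos φ = cos(-51.3°) = 0.625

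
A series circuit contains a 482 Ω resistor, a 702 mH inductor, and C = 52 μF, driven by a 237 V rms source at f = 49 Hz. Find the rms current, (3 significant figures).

468 mA

ω = 2πf = 307.9 rad/s
X_L = ωL = 216 Ω
X_C = 1/(ωC) = 62.5 Ω
Net reactance X = X_L − X_C = 154 Ω
Z = 482 + j154 Ω
|Z| = √(482² + 154²) = 506 Ω
I = V/|Z| = 237/506 = 468 mA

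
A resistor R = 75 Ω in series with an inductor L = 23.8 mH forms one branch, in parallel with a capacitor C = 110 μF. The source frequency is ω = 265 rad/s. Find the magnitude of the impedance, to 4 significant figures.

32.25 Ω

X_L = ωL = 6.307 Ω
X_C = 1/(ωC) = 34.31 Ω
Branch 1 (R+jX_L): Z₁ = 75.00 + j6.307 Ω, |Z₁| = 75.26 Ω
Branch 2 (−jX_C): Z₂ = −j34.31 Ω
Parallel: Z = Z₁Z₂/(Z₁+Z₂), |Z| = 32.25 Ω, ∠Z = -64.72°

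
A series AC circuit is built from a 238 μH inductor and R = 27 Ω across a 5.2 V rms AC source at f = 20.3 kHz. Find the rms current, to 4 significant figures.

ω = 2πf = 127500 rad/s
X_L = ωL = 30.36 Ω
Z = 27.00 + j30.36 Ω
|Z| = √(27.00² + 30.36²) = 40.63 Ω
I = V/|Z| = 5.2/40.63 = 128.0 mA

128.0 mA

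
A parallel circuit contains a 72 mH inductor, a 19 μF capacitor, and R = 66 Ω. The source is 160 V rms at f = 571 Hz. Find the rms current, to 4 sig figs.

10.57 A

ω = 2πf = 3588 rad/s
X_L = ωL = 258.3 Ω
X_C = 1/(ωC) = 14.67 Ω
Parallel: admittances add. Y = 1/R + 1/(jωL) + jωC
Y = (0.01515 + j0.06430) S
|Y| = 0.06606 S → |Z| = 1/|Y| = 15.14 Ω, ∠Z = −∠Y = -76.74°
I = V/|Z| = 160/15.14 = 10.57 A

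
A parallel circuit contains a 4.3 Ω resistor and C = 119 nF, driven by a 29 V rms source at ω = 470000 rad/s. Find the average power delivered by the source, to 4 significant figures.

195.6 W

X_C = 1/(ωC) = 17.88 Ω
Parallel: admittances add. Y = 1/R + jωC
Y = (0.2326 + j0.05593) S
|Y| = 0.2392 S → |Z| = 1/|Y| = 4.181 Ω, ∠Z = −∠Y = -13.52°
I = V/|Z| = 6.936 A
P = VI cos φ = 29 × 6.936 × cos(-13.52°) = 195.6 W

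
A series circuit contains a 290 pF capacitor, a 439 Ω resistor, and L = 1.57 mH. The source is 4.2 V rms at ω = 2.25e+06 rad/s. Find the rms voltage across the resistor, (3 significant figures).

X_L = ωL = 3530 Ω
X_C = 1/(ωC) = 1530 Ω
Net reactance X = X_L − X_C = 2000 Ω
Z = 439 + j2000 Ω
|Z| = √(439² + 2000²) = 2050 Ω
I = V/|Z| = 2.05 mA
V_R = I·|Z_R| = 0.00205 × 439 = 0.900 V

0.900 V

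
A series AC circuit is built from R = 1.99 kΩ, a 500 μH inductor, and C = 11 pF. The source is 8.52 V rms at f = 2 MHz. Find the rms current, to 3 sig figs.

3.86 mA

ω = 2πf = 1.257e+07 rad/s
X_L = ωL = 6280 Ω
X_C = 1/(ωC) = 7230 Ω
Net reactance X = X_L − X_C = -951 Ω
Z = 1990 − j951 Ω
|Z| = √(1990² + 951²) = 2210 Ω
I = V/|Z| = 8.52/2210 = 3.86 mA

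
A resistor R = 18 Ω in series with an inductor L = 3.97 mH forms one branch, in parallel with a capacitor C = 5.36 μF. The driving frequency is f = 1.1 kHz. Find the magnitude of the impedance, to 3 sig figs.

ω = 2πf = 6912 rad/s
X_L = ωL = 27.4 Ω
X_C = 1/(ωC) = 27.0 Ω
Branch 1 (R+jX_L): Z₁ = 18.0 + j27.4 Ω, |Z₁| = 32.8 Ω
Branch 2 (−jX_C): Z₂ = −j27.0 Ω
Parallel: Z = Z₁Z₂/(Z₁+Z₂), |Z| = 49.2 Ω, ∠Z = -34.7°

49.2 Ω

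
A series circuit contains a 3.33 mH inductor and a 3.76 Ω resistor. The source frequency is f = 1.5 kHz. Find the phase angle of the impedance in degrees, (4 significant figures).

ω = 2πf = 9425 rad/s
X_L = ωL = 31.38 Ω
Z = 3.760 + j31.38 Ω
|Z| = √(3.760² + 31.38²) = 31.61 Ω
∠Z = arctan(31.38/3.760) = 83.17°

83.17°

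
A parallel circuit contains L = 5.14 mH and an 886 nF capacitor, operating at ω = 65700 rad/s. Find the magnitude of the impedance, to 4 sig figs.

18.10 Ω

X_L = ωL = 337.7 Ω
X_C = 1/(ωC) = 17.18 Ω
Parallel: admittances add. Y = 1/(jωL) + jωC
Y = (0 + j0.05525) S
|Y| = 0.05525 S → |Z| = 1/|Y| = 18.10 Ω, ∠Z = −∠Y = -90.00°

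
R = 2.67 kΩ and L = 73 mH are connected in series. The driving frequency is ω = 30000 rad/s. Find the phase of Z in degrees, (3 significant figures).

39.4°

X_L = ωL = 2190 Ω
Z = 2670 + j2190 Ω
|Z| = √(2670² + 2190²) = 3450 Ω
∠Z = arctan(2190/2670) = 39.4°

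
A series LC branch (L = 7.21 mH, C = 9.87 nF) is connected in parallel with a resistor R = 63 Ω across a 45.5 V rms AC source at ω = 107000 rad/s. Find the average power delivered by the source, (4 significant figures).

32.86 W

X_L = ωL = 771.5 Ω
X_C = 1/(ωC) = 946.9 Ω
Branch 1: Z₁ = R = 63.00 Ω
Branch 2 (series LC): Z₂ = j(X_L − X_C) = −j175.4 Ω
Parallel: Z = Z₁Z₂/(Z₁+Z₂), |Z| = 59.29 Ω, ∠Z = -19.76°
I = V/|Z| = 767.4 mA
P = VI cos φ = 45.5 × 0.7674 × cos(-19.76°) = 32.86 W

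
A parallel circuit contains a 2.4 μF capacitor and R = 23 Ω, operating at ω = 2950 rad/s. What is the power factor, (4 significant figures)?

X_C = 1/(ωC) = 141.2 Ω
Parallel: admittances add. Y = 1/R + jωC
Y = (0.04348 + j0.007080) S
|Y| = 0.04405 S → |Z| = 1/|Y| = 22.70 Ω, ∠Z = −∠Y = -9.249°
cos φ = cos(-9.249°) = 0.9870

0.9870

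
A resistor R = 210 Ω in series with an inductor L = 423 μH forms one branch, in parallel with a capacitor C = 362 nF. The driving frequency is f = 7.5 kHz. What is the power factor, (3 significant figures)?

ω = 2πf = 47120 rad/s
X_L = ωL = 19.9 Ω
X_C = 1/(ωC) = 58.6 Ω
Branch 1 (R+jX_L): Z₁ = 210 + j19.9 Ω, |Z₁| = 211 Ω
Branch 2 (−jX_C): Z₂ = −j58.6 Ω
Parallel: Z = Z₁Z₂/(Z₁+Z₂), |Z| = 57.9 Ω, ∠Z = -74.1°
cos φ = cos(-74.1°) = 0.273

0.273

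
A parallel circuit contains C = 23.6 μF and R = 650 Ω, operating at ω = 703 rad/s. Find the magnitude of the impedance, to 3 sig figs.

60.0 Ω

X_C = 1/(ωC) = 60.3 Ω
Parallel: admittances add. Y = 1/R + jωC
Y = (0.00154 + j0.0166) S
|Y| = 0.0167 S → |Z| = 1/|Y| = 60.0 Ω, ∠Z = −∠Y = -84.7°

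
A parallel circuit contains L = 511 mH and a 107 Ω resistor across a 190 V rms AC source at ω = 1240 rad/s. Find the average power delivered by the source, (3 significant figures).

337 W

X_L = ωL = 634 Ω
Parallel: admittances add. Y = 1/R + 1/(jωL)
Y = (0.00935 − j0.00158) S
|Y| = 0.00948 S → |Z| = 1/|Y| = 106 Ω, ∠Z = −∠Y = 9.58°
I = V/|Z| = 1.80 A
P = VI cos φ = 190 × 1.80 × cos(9.58°) = 337 W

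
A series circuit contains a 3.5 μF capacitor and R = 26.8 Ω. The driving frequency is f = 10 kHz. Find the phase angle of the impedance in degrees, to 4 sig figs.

-9.630°

ω = 2πf = 62830 rad/s
X_C = 1/(ωC) = 4.547 Ω
Z = 26.80 − j4.547 Ω
|Z| = √(26.80² + 4.547²) = 27.18 Ω
∠Z = arctan(-4.547/26.80) = -9.630°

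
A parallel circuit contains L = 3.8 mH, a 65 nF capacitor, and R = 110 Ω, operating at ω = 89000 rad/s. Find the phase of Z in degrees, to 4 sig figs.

X_L = ωL = 338.2 Ω
X_C = 1/(ωC) = 172.9 Ω
Parallel: admittances add. Y = 1/R + 1/(jωL) + jωC
Y = (0.009091 + j0.002828) S
|Y| = 0.009521 S → |Z| = 1/|Y| = 105.0 Ω, ∠Z = −∠Y = -17.28°

-17.28°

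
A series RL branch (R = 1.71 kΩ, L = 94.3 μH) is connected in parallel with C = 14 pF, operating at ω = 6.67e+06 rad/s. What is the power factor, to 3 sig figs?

0.983

X_L = ωL = 629 Ω
X_C = 1/(ωC) = 10700 Ω
Branch 1 (R+jX_L): Z₁ = 1710 + j629 Ω, |Z₁| = 1820 Ω
Branch 2 (−jX_C): Z₂ = −j10700 Ω
Parallel: Z = Z₁Z₂/(Z₁+Z₂), |Z| = 1910 Ω, ∠Z = 10.6°
cos φ = cos(10.6°) = 0.983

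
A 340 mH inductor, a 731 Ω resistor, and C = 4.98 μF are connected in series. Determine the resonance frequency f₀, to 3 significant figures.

ω₀ = 1/√(LC) = 1/√(0.34 × 4.98e-06) = 768.5 rad/s
f₀ = ω₀/(2π) = 122 Hz

122 Hz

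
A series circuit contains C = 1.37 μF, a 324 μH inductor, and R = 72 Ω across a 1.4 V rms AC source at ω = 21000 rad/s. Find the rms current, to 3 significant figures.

X_L = ωL = 6.80 Ω
X_C = 1/(ωC) = 34.8 Ω
Net reactance X = X_L − X_C = -28.0 Ω
Z = 72.0 − j28.0 Ω
|Z| = √(72.0² + 28.0²) = 77.2 Ω
I = V/|Z| = 1.4/77.2 = 18.1 mA

18.1 mA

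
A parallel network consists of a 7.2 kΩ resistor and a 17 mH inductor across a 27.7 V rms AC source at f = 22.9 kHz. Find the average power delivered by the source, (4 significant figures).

106.6 mW

ω = 2πf = 143900 rad/s
X_L = ωL = 2446 Ω
Parallel: admittances add. Y = 1/R + 1/(jωL)
Y = (0.0001389 − j0.0004088) S
|Y| = 0.0004318 S → |Z| = 1/|Y| = 2316 Ω, ∠Z = −∠Y = 71.24°
I = V/|Z| = 11.96 mA
P = VI cos φ = 27.7 × 0.01196 × cos(71.24°) = 106.6 mW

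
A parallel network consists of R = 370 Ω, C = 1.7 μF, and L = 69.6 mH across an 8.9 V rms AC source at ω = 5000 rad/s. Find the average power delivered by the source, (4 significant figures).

214.1 mW

X_L = ωL = 348.0 Ω
X_C = 1/(ωC) = 117.6 Ω
Parallel: admittances add. Y = 1/R + 1/(jωL) + jωC
Y = (0.002703 + j0.005626) S
|Y| = 0.006242 S → |Z| = 1/|Y| = 160.2 Ω, ∠Z = −∠Y = -64.34°
I = V/|Z| = 55.55 mA
P = VI cos φ = 8.9 × 0.05555 × cos(-64.34°) = 214.1 mW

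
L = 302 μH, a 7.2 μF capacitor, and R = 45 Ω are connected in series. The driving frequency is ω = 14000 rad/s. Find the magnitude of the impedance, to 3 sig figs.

45.4 Ω

X_L = ωL = 4.23 Ω
X_C = 1/(ωC) = 9.92 Ω
Net reactance X = X_L − X_C = -5.69 Ω
Z = 45.0 − j5.69 Ω
|Z| = √(45.0² + 5.69²) = 45.4 Ω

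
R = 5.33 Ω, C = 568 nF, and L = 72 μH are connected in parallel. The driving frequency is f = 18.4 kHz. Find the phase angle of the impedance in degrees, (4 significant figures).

ω = 2πf = 115600 rad/s
X_L = ωL = 8.324 Ω
X_C = 1/(ωC) = 15.23 Ω
Parallel: admittances add. Y = 1/R + 1/(jωL) + jωC
Y = (0.1876 − j0.05447) S
|Y| = 0.1954 S → |Z| = 1/|Y| = 5.119 Ω, ∠Z = −∠Y = 16.19°

16.19°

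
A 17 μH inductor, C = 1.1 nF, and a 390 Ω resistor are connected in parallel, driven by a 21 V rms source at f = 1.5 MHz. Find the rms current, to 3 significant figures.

ω = 2πf = 9.425e+06 rad/s
X_L = ωL = 160 Ω
X_C = 1/(ωC) = 96.5 Ω
Parallel: admittances add. Y = 1/R + 1/(jωL) + jωC
Y = (0.00256 + j0.00413) S
|Y| = 0.00486 S → |Z| = 1/|Y| = 206 Ω, ∠Z = −∠Y = -58.1°
I = V/|Z| = 21/206 = 102 mA

102 mA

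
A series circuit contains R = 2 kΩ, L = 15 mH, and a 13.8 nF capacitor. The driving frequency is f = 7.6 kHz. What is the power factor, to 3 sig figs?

0.928

ω = 2πf = 47750 rad/s
X_L = ωL = 716 Ω
X_C = 1/(ωC) = 1520 Ω
Net reactance X = X_L − X_C = -801 Ω
Z = 2000 − j801 Ω
|Z| = √(2000² + 801²) = 2150 Ω
∠Z = arctan(-801/2000) = -21.8°
cos φ = cos(-21.8°) = 0.928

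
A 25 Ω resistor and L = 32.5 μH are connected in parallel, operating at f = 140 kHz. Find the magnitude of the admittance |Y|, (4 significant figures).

53.14 mS

ω = 2πf = 879600 rad/s
X_L = ωL = 28.59 Ω
Parallel: admittances add. Y = 1/R + 1/(jωL)
Y = (0.04000 − j0.03498) S
|Y| = 0.05314 S → |Z| = 1/|Y| = 18.82 Ω, ∠Z = −∠Y = 41.17°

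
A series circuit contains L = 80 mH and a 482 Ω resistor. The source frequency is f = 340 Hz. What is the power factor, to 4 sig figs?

ω = 2πf = 2136 rad/s
X_L = ωL = 170.9 Ω
Z = 482.0 + j170.9 Ω
|Z| = √(482.0² + 170.9²) = 511.4 Ω
∠Z = arctan(170.9/482.0) = 19.52°
cos φ = cos(19.52°) = 0.9425

0.9425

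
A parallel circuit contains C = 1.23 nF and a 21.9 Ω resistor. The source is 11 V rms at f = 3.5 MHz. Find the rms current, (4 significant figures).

583.8 mA

ω = 2πf = 2.199e+07 rad/s
X_C = 1/(ωC) = 36.97 Ω
Parallel: admittances add. Y = 1/R + jωC
Y = (0.04566 + j0.02705) S
|Y| = 0.05307 S → |Z| = 1/|Y| = 18.84 Ω, ∠Z = −∠Y = -30.64°
I = V/|Z| = 11/18.84 = 583.8 mA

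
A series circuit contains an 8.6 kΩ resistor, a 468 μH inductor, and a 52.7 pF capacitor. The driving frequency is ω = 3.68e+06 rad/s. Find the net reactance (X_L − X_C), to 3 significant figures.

X_L = ωL = 1720 Ω
X_C = 1/(ωC) = 5160 Ω
X = 1720 − 5160 = -3430 Ω

-3430 Ω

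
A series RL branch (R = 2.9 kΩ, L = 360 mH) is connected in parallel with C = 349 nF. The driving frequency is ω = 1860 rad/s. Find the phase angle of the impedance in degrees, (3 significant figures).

-60.3°

X_L = ωL = 670 Ω
X_C = 1/(ωC) = 1540 Ω
Branch 1 (R+jX_L): Z₁ = 2900 + j670 Ω, |Z₁| = 2980 Ω
Branch 2 (−jX_C): Z₂ = −j1540 Ω
Parallel: Z = Z₁Z₂/(Z₁+Z₂), |Z| = 1510 Ω, ∠Z = -60.3°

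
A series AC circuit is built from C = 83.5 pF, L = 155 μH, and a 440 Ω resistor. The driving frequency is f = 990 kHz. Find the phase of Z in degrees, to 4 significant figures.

ω = 2πf = 6.22e+06 rad/s
X_L = ωL = 964.2 Ω
X_C = 1/(ωC) = 1925 Ω
Net reactance X = X_L − X_C = -961.1 Ω
Z = 440.0 − j961.1 Ω
|Z| = √(440.0² + 961.1²) = 1057 Ω
∠Z = arctan(-961.1/440.0) = -65.40°

-65.40°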